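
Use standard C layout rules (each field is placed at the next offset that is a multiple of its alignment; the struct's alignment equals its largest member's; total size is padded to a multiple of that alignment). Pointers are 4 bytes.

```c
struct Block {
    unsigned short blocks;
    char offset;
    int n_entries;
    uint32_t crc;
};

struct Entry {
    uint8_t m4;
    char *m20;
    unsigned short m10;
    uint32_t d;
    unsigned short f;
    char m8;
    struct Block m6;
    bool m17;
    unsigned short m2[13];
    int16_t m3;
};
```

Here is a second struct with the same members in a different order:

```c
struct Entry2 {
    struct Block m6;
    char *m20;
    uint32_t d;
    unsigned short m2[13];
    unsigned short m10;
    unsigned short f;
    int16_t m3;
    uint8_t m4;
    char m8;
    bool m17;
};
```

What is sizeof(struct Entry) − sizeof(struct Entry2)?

8

Block: blocks at 0 (size 2, align 2) → ends 2; offset at 2 (size 1, align 1) → ends 3; pad 1 to align 4 for n_entries; n_entries at 4 (size 4, align 4) → ends 8; crc at 8 (size 4, align 4) → ends 12; total 12 bytes, alignment 4
m4 at 0 (size 1, align 1) → ends 1
pad 3 to align 4 for m20
m20 at 4 (size 4, align 4) → ends 8
m10 at 8 (size 2, align 2) → ends 10
pad 2 to align 4 for d
d at 12 (size 4, align 4) → ends 16
f at 16 (size 2, align 2) → ends 18
m8 at 18 (size 1, align 1) → ends 19
pad 1 to align 4 for m6
m6 at 20 (size 12, align 4) → ends 32
m17 at 32 (size 1, align 1) → ends 33
pad 1 to align 2 for m2
m2 at 34 (size 26, align 2) → ends 60
m3 at 60 (size 2, align 2) → ends 62
tail pad 2 to reach multiple of 4
total 64 bytes, alignment 4
— Entry2 —
m6 at 0 (size 12, align 4) → ends 12
m20 at 12 (size 4, align 4) → ends 16
d at 16 (size 4, align 4) → ends 20
m2 at 20 (size 26, align 2) → ends 46
m10 at 46 (size 2, align 2) → ends 48
f at 48 (size 2, align 2) → ends 50
m3 at 50 (size 2, align 2) → ends 52
m4 at 52 (size 1, align 1) → ends 53
m8 at 53 (size 1, align 1) → ends 54
m17 at 54 (size 1, align 1) → ends 55
tail pad 1 to reach multiple of 4
total 56 bytes, alignment 4
64 − 56 = 8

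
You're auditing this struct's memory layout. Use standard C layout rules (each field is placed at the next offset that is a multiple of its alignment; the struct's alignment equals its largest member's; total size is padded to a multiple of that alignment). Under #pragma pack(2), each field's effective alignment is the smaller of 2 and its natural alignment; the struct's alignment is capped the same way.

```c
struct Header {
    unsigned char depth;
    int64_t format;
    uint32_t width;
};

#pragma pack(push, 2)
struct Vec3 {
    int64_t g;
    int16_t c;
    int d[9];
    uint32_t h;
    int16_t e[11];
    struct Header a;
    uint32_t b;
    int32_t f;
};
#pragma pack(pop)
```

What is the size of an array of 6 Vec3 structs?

Header: 0..1  depth  (1B, 1-aligned); 1..8  -- padding (7B); 8..16  format  (8B, 8-aligned); 16..20  width  (4B, 4-aligned); 20..24  -- tail padding (4B); sizeof = 24, alignof = 8
0..8  g  (8B, 2-aligned)
8..10  c  (2B, 2-aligned)
10..46  d  (36B, 2-aligned)
46..50  h  (4B, 2-aligned)
50..72  e  (22B, 2-aligned)
72..96  a  (24B, 2-aligned)
96..100  b  (4B, 2-aligned)
100..104  f  (4B, 2-aligned)
sizeof = 104, alignof = 2
array of 6: 6 × 104 = 624

624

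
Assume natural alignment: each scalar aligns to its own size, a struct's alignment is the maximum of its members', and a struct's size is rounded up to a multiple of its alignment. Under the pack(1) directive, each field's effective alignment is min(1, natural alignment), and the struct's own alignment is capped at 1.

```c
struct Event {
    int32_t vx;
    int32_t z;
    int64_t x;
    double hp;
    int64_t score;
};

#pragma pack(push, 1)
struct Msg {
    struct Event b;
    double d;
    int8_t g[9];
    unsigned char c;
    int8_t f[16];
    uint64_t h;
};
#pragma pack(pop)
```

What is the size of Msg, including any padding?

Event: vx at 0 (size 4, align 4) → ends 4; z at 4 (size 4, align 4) → ends 8; x at 8 (size 8, align 8) → ends 16; hp at 16 (size 8, align 8) → ends 24; score at 24 (size 8, align 8) → ends 32; total 32 bytes, alignment 8
b at 0 (size 32, align 1) → ends 32
d at 32 (size 8, align 1) → ends 40
g at 40 (size 9, align 1) → ends 49
c at 49 (size 1, align 1) → ends 50
f at 50 (size 16, align 1) → ends 66
h at 66 (size 8, align 1) → ends 74
total 74 bytes, alignment 1

74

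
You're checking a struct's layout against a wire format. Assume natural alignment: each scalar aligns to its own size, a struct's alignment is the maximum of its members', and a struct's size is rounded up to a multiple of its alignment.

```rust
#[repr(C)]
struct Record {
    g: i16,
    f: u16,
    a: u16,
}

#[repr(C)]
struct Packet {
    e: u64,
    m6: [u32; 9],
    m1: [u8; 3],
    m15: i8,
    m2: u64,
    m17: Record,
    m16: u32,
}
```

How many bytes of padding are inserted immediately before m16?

Record: @0: g [2B, align 2] → 2; @2: f [2B, align 2] → 4; @4: a [2B, align 2] → 6; size 6, align 2
@0: e [8B, align 8] → 8
@8: m6 [36B, align 4] → 44
@44: m1 [3B, align 1] → 47
@47: m15 [1B, align 1] → 48
@48: m2 [8B, align 8] → 56
@56: m17 [6B, align 2] → 62
+2 pad (align 4)
@64: m16 [4B, align 4] → 68

2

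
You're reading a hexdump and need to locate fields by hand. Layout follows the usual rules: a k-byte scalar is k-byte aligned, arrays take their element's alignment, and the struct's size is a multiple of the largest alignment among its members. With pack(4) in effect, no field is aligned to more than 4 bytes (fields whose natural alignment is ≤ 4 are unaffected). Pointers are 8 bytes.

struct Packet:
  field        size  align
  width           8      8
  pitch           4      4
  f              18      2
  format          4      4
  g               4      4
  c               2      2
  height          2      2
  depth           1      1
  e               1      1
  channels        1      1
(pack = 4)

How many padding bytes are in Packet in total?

3

width at 0 (size 8, align 4) → ends 8
pitch at 8 (size 4, align 4) → ends 12
f at 12 (size 18, align 2) → ends 30
pad 2 to align 4 for format
format at 32 (size 4, align 4) → ends 36
g at 36 (size 4, align 4) → ends 40
c at 40 (size 2, align 2) → ends 42
height at 42 (size 2, align 2) → ends 44
depth at 44 (size 1, align 1) → ends 45
e at 45 (size 1, align 1) → ends 46
channels at 46 (size 1, align 1) → ends 47
tail pad 1 to reach multiple of 4
total 48 bytes, alignment 4
data bytes 45, size 48 → padding 3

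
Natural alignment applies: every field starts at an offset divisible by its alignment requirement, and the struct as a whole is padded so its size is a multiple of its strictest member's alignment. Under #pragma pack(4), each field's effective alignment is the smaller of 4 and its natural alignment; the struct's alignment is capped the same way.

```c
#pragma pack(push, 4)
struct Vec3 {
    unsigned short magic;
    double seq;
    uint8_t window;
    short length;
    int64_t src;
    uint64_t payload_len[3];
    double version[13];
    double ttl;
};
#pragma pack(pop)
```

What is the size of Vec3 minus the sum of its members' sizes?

3

0..2  magic  (2B, 2-aligned)
2..4  -- padding (2B)
4..12  seq  (8B, 4-aligned)
12..13  window  (1B, 1-aligned)
13..14  -- padding (1B)
14..16  length  (2B, 2-aligned)
16..24  src  (8B, 4-aligned)
24..48  payload_len  (24B, 4-aligned)
48..152  version  (104B, 4-aligned)
152..160  ttl  (8B, 4-aligned)
sizeof = 160, alignof = 4
data bytes 157, size 160 → padding 3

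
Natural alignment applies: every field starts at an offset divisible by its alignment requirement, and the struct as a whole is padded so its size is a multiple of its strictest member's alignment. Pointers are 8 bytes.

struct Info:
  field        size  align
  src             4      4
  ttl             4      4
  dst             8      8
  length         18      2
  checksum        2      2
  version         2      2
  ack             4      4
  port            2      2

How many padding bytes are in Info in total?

src at 0 (size 4, align 4) → ends 4
ttl at 4 (size 4, align 4) → ends 8
dst at 8 (size 8, align 8) → ends 16
length at 16 (size 18, align 2) → ends 34
checksum at 34 (size 2, align 2) → ends 36
version at 36 (size 2, align 2) → ends 38
pad 2 to align 4 for ack
ack at 40 (size 4, align 4) → ends 44
port at 44 (size 2, align 2) → ends 46
tail pad 2 to reach multiple of 8
total 48 bytes, alignment 8
data bytes 44, size 48 → padding 4

4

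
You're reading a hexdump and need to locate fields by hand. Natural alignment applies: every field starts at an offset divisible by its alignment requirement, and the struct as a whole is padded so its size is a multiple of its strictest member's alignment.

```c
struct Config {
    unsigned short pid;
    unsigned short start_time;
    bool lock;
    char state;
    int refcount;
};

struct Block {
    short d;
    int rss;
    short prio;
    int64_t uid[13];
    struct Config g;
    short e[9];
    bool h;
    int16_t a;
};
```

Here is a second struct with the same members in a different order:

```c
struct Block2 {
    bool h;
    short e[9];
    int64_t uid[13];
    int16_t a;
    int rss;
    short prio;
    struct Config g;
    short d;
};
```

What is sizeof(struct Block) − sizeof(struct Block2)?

0

Config: pid at 0 (size 2, align 2) → ends 2; start_time at 2 (size 2, align 2) → ends 4; lock at 4 (size 1, align 1) → ends 5; state at 5 (size 1, align 1) → ends 6; pad 2 to align 4 for refcount; refcount at 8 (size 4, align 4) → ends 12; total 12 bytes, alignment 4
d at 0 (size 2, align 2) → ends 2
pad 2 to align 4 for rss
rss at 4 (size 4, align 4) → ends 8
prio at 8 (size 2, align 2) → ends 10
pad 6 to align 8 for uid
uid at 16 (size 104, align 8) → ends 120
g at 120 (size 12, align 4) → ends 132
e at 132 (size 18, align 2) → ends 150
h at 150 (size 1, align 1) → ends 151
pad 1 to align 2 for a
a at 152 (size 2, align 2) → ends 154
tail pad 6 to reach multiple of 8
total 160 bytes, alignment 8
— Block2 —
h at 0 (size 1, align 1) → ends 1
pad 1 to align 2 for e
e at 2 (size 18, align 2) → ends 20
pad 4 to align 8 for uid
uid at 24 (size 104, align 8) → ends 128
a at 128 (size 2, align 2) → ends 130
pad 2 to align 4 for rss
rss at 132 (size 4, align 4) → ends 136
prio at 136 (size 2, align 2) → ends 138
pad 2 to align 4 for g
g at 140 (size 12, align 4) → ends 152
d at 152 (size 2, align 2) → ends 154
tail pad 6 to reach multiple of 8
total 160 bytes, alignment 8
160 − 160 = 0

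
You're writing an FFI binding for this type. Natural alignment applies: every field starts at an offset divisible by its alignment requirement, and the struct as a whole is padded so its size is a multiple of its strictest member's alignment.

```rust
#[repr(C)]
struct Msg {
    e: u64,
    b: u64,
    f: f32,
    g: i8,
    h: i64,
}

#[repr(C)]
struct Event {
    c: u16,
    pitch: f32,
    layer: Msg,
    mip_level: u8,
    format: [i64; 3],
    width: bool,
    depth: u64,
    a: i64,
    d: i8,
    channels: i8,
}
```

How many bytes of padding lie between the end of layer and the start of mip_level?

0

Msg: 0..8  e  (8B, 8-aligned); 8..16  b  (8B, 8-aligned); 16..20  f  (4B, 4-aligned); 20..21  g  (1B, 1-aligned); 21..24  -- padding (3B); 24..32  h  (8B, 8-aligned); sizeof = 32, alignof = 8
0..2  c  (2B, 2-aligned)
2..4  -- padding (2B)
4..8  pitch  (4B, 4-aligned)
8..40  layer  (32B, 8-aligned)
40..41  mip_level  (1B, 1-aligned)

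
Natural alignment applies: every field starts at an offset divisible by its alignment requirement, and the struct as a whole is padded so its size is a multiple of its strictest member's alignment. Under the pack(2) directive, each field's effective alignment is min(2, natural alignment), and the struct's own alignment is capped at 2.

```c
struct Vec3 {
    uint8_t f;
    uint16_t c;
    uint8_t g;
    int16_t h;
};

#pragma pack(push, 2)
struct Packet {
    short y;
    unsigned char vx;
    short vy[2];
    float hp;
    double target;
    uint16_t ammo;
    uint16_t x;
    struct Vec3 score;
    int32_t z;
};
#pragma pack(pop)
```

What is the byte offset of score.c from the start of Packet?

26

Vec3: @0: f [1B, align 1] → 1; +1 pad (align 2); @2: c [2B, align 2] → 4; @4: g [1B, align 1] → 5; +1 pad (align 2); @6: h [2B, align 2] → 8; size 8, align 2
@0: y [2B, align 2] → 2
@2: vx [1B, align 1] → 3
+1 pad (align 2)
@4: vy [4B, align 2] → 8
@8: hp [4B, align 2] → 12
@12: target [8B, align 2] → 20
@20: ammo [2B, align 2] → 22
@22: x [2B, align 2] → 24
@24: score [8B, align 2] → 32
within Vec3: c at 2
24 + 2 = 26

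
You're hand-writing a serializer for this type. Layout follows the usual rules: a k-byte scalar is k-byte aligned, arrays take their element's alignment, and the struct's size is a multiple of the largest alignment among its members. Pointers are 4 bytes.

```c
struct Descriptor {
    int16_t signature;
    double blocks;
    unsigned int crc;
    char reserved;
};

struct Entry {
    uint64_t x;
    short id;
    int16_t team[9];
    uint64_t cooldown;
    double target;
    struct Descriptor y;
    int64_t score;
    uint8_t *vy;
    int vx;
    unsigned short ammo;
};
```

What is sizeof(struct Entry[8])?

Descriptor: signature at 0 (size 2, align 2) → ends 2; pad 6 to align 8 for blocks; blocks at 8 (size 8, align 8) → ends 16; crc at 16 (size 4, align 4) → ends 20; reserved at 20 (size 1, align 1) → ends 21; tail pad 3 to reach multiple of 8; total 24 bytes, alignment 8
x at 0 (size 8, align 8) → ends 8
id at 8 (size 2, align 2) → ends 10
team at 10 (size 18, align 2) → ends 28
pad 4 to align 8 for cooldown
cooldown at 32 (size 8, align 8) → ends 40
target at 40 (size 8, align 8) → ends 48
y at 48 (size 24, align 8) → ends 72
score at 72 (size 8, align 8) → ends 80
vy at 80 (size 4, align 4) → ends 84
vx at 84 (size 4, align 4) → ends 88
ammo at 88 (size 2, align 2) → ends 90
tail pad 6 to reach multiple of 8
total 96 bytes, alignment 8
array of 8: 8 × 96 = 768

768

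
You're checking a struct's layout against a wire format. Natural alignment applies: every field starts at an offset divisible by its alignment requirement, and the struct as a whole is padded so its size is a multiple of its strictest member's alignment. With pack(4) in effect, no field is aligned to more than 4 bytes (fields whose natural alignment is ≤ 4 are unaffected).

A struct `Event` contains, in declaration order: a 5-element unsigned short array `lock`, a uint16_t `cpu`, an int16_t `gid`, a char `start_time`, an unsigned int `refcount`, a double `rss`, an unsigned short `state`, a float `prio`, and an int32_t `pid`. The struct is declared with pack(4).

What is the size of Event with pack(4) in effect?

0..10  lock  (10B, 2-aligned)
10..12  cpu  (2B, 2-aligned)
12..14  gid  (2B, 2-aligned)
14..15  start_time  (1B, 1-aligned)
15..16  -- padding (1B)
16..20  refcount  (4B, 4-aligned)
20..28  rss  (8B, 4-aligned)
28..30  state  (2B, 2-aligned)
30..32  -- padding (2B)
32..36  prio  (4B, 4-aligned)
36..40  pid  (4B, 4-aligned)
sizeof = 40, alignof = 4

40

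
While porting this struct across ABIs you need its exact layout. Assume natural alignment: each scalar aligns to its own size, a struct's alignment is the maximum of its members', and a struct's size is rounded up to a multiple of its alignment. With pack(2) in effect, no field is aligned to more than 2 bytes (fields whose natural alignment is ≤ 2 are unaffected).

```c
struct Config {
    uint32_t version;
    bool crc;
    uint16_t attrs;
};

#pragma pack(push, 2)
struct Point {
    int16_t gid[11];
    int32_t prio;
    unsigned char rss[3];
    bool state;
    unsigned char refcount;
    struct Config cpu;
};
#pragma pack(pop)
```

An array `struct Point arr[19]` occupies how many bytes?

Config: version at 0 (size 4, align 4) → ends 4; crc at 4 (size 1, align 1) → ends 5; pad 1 to align 2 for attrs; attrs at 6 (size 2, align 2) → ends 8; total 8 bytes, alignment 4
gid at 0 (size 22, align 2) → ends 22
prio at 22 (size 4, align 2) → ends 26
rss at 26 (size 3, align 1) → ends 29
state at 29 (size 1, align 1) → ends 30
refcount at 30 (size 1, align 1) → ends 31
pad 1 to align 2 for cpu
cpu at 32 (size 8, align 2) → ends 40
total 40 bytes, alignment 2
array of 19: 19 × 40 = 760

760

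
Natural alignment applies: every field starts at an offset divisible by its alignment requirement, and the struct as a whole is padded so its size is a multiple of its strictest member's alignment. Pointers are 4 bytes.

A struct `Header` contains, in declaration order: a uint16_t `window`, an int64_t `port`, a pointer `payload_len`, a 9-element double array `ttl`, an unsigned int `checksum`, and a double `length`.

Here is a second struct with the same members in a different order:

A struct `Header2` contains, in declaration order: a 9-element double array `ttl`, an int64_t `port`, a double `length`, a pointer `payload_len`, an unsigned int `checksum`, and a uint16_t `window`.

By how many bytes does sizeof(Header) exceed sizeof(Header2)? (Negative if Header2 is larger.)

@0: window [2B, align 2] → 2
+6 pad (align 8)
@8: port [8B, align 8] → 16
@16: payload_len [4B, align 4] → 20
+4 pad (align 8)
@24: ttl [72B, align 8] → 96
@96: checksum [4B, align 4] → 100
+4 pad (align 8)
@104: length [8B, align 8] → 112
size 112, align 8
— Header2 —
@0: ttl [72B, align 8] → 72
@72: port [8B, align 8] → 80
@80: length [8B, align 8] → 88
@88: payload_len [4B, align 4] → 92
@92: checksum [4B, align 4] → 96
@96: window [2B, align 2] → 98
+6 tail pad (align 8)
size 104, align 8
112 − 104 = 8

8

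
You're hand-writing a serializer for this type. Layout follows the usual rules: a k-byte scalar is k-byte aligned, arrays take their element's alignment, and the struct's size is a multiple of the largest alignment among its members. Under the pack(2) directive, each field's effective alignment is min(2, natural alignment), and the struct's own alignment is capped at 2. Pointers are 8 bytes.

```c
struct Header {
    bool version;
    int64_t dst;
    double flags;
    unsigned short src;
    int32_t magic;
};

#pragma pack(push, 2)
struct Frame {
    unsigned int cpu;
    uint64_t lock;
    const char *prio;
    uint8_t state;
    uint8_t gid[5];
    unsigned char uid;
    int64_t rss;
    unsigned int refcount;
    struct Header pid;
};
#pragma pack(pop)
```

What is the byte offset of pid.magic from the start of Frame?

Header: 0..1  version  (1B, 1-aligned); 1..8  -- padding (7B); 8..16  dst  (8B, 8-aligned); 16..24  flags  (8B, 8-aligned); 24..26  src  (2B, 2-aligned); 26..28  -- padding (2B); 28..32  magic  (4B, 4-aligned); sizeof = 32, alignof = 8
0..4  cpu  (4B, 2-aligned)
4..12  lock  (8B, 2-aligned)
12..20  prio  (8B, 2-aligned)
20..21  state  (1B, 1-aligned)
21..26  gid  (5B, 1-aligned)
26..27  uid  (1B, 1-aligned)
27..28  -- padding (1B)
28..36  rss  (8B, 2-aligned)
36..40  refcount  (4B, 2-aligned)
40..72  pid  (32B, 2-aligned)
within Header: magic at 28
40 + 28 = 68

68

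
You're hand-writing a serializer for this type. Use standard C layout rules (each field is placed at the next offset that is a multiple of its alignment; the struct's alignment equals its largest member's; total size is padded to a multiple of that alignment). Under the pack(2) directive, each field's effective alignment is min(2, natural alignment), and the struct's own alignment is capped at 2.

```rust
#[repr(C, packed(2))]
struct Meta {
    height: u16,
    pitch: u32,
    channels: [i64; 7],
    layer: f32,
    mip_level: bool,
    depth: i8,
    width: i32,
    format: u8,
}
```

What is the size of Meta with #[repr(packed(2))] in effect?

74

height at 0 (size 2, align 2) → ends 2
pitch at 2 (size 4, align 2) → ends 6
channels at 6 (size 56, align 2) → ends 62
layer at 62 (size 4, align 2) → ends 66
mip_level at 66 (size 1, align 1) → ends 67
depth at 67 (size 1, align 1) → ends 68
width at 68 (size 4, align 2) → ends 72
format at 72 (size 1, align 1) → ends 73
tail pad 1 to reach multiple of 2
total 74 bytes, alignment 2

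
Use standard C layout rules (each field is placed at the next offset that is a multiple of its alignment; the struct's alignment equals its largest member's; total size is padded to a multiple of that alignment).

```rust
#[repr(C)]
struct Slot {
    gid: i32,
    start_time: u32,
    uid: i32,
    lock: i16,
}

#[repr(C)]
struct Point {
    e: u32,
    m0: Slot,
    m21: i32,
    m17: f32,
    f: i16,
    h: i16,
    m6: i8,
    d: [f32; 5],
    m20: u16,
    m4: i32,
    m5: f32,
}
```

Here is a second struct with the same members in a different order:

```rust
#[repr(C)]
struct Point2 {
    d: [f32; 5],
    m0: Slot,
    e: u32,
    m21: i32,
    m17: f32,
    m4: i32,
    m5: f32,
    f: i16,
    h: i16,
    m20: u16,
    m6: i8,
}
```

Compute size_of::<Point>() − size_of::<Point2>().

4

Slot: 0..4  gid  (4B, 4-aligned); 4..8  start_time  (4B, 4-aligned); 8..12  uid  (4B, 4-aligned); 12..14  lock  (2B, 2-aligned); 14..16  -- tail padding (2B); sizeof = 16, alignof = 4
0..4  e  (4B, 4-aligned)
4..20  m0  (16B, 4-aligned)
20..24  m21  (4B, 4-aligned)
24..28  m17  (4B, 4-aligned)
28..30  f  (2B, 2-aligned)
30..32  h  (2B, 2-aligned)
32..33  m6  (1B, 1-aligned)
33..36  -- padding (3B)
36..56  d  (20B, 4-aligned)
56..58  m20  (2B, 2-aligned)
58..60  -- padding (2B)
60..64  m4  (4B, 4-aligned)
64..68  m5  (4B, 4-aligned)
sizeof = 68, alignof = 4
— Point2 —
0..20  d  (20B, 4-aligned)
20..36  m0  (16B, 4-aligned)
36..40  e  (4B, 4-aligned)
40..44  m21  (4B, 4-aligned)
44..48  m17  (4B, 4-aligned)
48..52  m4  (4B, 4-aligned)
52..56  m5  (4B, 4-aligned)
56..58  f  (2B, 2-aligned)
58..60  h  (2B, 2-aligned)
60..62  m20  (2B, 2-aligned)
62..63  m6  (1B, 1-aligned)
63..64  -- tail padding (1B)
sizeof = 64, alignof = 4
68 − 64 = 4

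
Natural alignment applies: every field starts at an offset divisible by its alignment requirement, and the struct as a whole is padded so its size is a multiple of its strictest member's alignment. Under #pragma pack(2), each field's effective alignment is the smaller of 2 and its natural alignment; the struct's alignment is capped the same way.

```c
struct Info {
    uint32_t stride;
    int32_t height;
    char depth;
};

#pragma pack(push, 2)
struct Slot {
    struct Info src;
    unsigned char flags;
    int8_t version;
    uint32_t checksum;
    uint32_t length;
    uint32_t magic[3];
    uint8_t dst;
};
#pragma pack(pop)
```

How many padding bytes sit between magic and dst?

Info: stride at 0 (size 4, align 4) → ends 4; height at 4 (size 4, align 4) → ends 8; depth at 8 (size 1, align 1) → ends 9; tail pad 3 to reach multiple of 4; total 12 bytes, alignment 4
src at 0 (size 12, align 2) → ends 12
flags at 12 (size 1, align 1) → ends 13
version at 13 (size 1, align 1) → ends 14
checksum at 14 (size 4, align 2) → ends 18
length at 18 (size 4, align 2) → ends 22
magic at 22 (size 12, align 2) → ends 34
dst at 34 (size 1, align 1) → ends 35

0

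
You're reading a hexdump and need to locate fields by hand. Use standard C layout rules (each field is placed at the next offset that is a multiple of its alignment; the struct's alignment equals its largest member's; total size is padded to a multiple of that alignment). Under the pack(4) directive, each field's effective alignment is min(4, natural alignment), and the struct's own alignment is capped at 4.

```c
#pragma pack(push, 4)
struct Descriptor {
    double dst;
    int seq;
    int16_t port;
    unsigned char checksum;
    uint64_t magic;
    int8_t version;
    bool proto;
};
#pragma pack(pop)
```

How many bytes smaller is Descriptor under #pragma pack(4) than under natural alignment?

natural layout:
  @0: dst [8B, align 8] → 8
  @8: seq [4B, align 4] → 12
  @12: port [2B, align 2] → 14
  @14: checksum [1B, align 1] → 15
  +1 pad (align 8)
  @16: magic [8B, align 8] → 24
  @24: version [1B, align 1] → 25
  @25: proto [1B, align 1] → 26
  +6 tail pad (align 8)
  size 32, align 8
packed(4) layout:
  @0: dst [8B, align 4] → 8
  @8: seq [4B, align 4] → 12
  @12: port [2B, align 2] → 14
  @14: checksum [1B, align 1] → 15
  +1 pad (align 4)
  @16: magic [8B, align 4] → 24
  @24: version [1B, align 1] → 25
  @25: proto [1B, align 1] → 26
  +2 tail pad (align 4)
  size 28, align 4
32 − 28 = 4

4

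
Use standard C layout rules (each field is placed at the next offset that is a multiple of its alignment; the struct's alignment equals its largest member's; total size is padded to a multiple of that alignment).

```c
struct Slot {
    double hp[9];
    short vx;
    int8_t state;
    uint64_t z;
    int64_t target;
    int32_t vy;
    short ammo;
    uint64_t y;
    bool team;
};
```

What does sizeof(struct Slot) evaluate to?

hp at 0 (size 72, align 8) → ends 72
vx at 72 (size 2, align 2) → ends 74
state at 74 (size 1, align 1) → ends 75
pad 5 to align 8 for z
z at 80 (size 8, align 8) → ends 88
target at 88 (size 8, align 8) → ends 96
vy at 96 (size 4, align 4) → ends 100
ammo at 100 (size 2, align 2) → ends 102
pad 2 to align 8 for y
y at 104 (size 8, align 8) → ends 112
team at 112 (size 1, align 1) → ends 113
tail pad 7 to reach multiple of 8
total 120 bytes, alignment 8

120 bytes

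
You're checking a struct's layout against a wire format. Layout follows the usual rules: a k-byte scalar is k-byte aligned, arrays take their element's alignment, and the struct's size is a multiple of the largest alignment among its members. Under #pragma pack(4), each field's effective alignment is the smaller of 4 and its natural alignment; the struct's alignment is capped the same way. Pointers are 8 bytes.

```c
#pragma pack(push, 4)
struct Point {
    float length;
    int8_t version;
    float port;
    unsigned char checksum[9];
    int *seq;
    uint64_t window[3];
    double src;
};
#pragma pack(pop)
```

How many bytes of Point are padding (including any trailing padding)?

6

@0: length [4B, align 4] → 4
@4: version [1B, align 1] → 5
+3 pad (align 4)
@8: port [4B, align 4] → 12
@12: checksum [9B, align 1] → 21
+3 pad (align 4)
@24: seq [8B, align 4] → 32
@32: window [24B, align 4] → 56
@56: src [8B, align 4] → 64
size 64, align 4
data bytes 58, size 64 → padding 6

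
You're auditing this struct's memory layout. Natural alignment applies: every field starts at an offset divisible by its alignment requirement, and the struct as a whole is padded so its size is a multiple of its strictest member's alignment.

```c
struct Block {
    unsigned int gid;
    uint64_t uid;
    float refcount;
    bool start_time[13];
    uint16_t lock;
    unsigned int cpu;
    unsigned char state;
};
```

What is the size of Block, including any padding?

0..4  gid  (4B, 4-aligned)
4..8  -- padding (4B)
8..16  uid  (8B, 8-aligned)
16..20  refcount  (4B, 4-aligned)
20..33  start_time  (13B, 1-aligned)
33..34  -- padding (1B)
34..36  lock  (2B, 2-aligned)
36..40  cpu  (4B, 4-aligned)
40..41  state  (1B, 1-aligned)
41..48  -- tail padding (7B)
sizeof = 48, alignof = 8

48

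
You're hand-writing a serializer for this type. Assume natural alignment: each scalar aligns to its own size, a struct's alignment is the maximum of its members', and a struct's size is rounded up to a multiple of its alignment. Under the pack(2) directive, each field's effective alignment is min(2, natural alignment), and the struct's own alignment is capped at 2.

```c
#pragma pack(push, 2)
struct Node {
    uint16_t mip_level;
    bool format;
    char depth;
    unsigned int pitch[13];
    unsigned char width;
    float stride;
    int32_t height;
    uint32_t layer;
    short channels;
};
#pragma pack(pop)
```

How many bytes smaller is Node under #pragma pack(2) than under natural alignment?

natural layout:
  mip_level at 0 (size 2, align 2) → ends 2
  format at 2 (size 1, align 1) → ends 3
  depth at 3 (size 1, align 1) → ends 4
  pitch at 4 (size 52, align 4) → ends 56
  width at 56 (size 1, align 1) → ends 57
  pad 3 to align 4 for stride
  stride at 60 (size 4, align 4) → ends 64
  height at 64 (size 4, align 4) → ends 68
  layer at 68 (size 4, align 4) → ends 72
  channels at 72 (size 2, align 2) → ends 74
  tail pad 2 to reach multiple of 4
  total 76 bytes, alignment 4
packed(2) layout:
  mip_level at 0 (size 2, align 2) → ends 2
  format at 2 (size 1, align 1) → ends 3
  depth at 3 (size 1, align 1) → ends 4
  pitch at 4 (size 52, align 2) → ends 56
  width at 56 (size 1, align 1) → ends 57
  pad 1 to align 2 for stride
  stride at 58 (size 4, align 2) → ends 62
  height at 62 (size 4, align 2) → ends 66
  layer at 66 (size 4, align 2) → ends 70
  channels at 70 (size 2, align 2) → ends 72
  total 72 bytes, alignment 2
76 − 72 = 4

4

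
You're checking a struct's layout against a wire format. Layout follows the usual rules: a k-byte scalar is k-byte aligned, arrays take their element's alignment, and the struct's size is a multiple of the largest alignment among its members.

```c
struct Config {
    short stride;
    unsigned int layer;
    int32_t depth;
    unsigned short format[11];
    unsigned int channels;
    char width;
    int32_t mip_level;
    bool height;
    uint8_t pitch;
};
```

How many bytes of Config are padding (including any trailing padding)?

stride at 0 (size 2, align 2) → ends 2
pad 2 to align 4 for layer
layer at 4 (size 4, align 4) → ends 8
depth at 8 (size 4, align 4) → ends 12
format at 12 (size 22, align 2) → ends 34
pad 2 to align 4 for channels
channels at 36 (size 4, align 4) → ends 40
width at 40 (size 1, align 1) → ends 41
pad 3 to align 4 for mip_level
mip_level at 44 (size 4, align 4) → ends 48
height at 48 (size 1, align 1) → ends 49
pitch at 49 (size 1, align 1) → ends 50
tail pad 2 to reach multiple of 4
total 52 bytes, alignment 4
data bytes 43, size 52 → padding 9

9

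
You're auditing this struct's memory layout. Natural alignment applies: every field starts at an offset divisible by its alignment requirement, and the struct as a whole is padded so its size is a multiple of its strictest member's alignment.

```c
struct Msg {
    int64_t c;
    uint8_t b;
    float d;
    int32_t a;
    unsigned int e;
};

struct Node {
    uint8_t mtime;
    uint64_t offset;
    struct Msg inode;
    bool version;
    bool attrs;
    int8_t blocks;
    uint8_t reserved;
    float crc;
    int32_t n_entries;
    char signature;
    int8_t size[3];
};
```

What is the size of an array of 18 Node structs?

1008

Msg: 0..8  c  (8B, 8-aligned); 8..9  b  (1B, 1-aligned); 9..12  -- padding (3B); 12..16  d  (4B, 4-aligned); 16..20  a  (4B, 4-aligned); 20..24  e  (4B, 4-aligned); sizeof = 24, alignof = 8
0..1  mtime  (1B, 1-aligned)
1..8  -- padding (7B)
8..16  offset  (8B, 8-aligned)
16..40  inode  (24B, 8-aligned)
40..41  version  (1B, 1-aligned)
41..42  attrs  (1B, 1-aligned)
42..43  blocks  (1B, 1-aligned)
43..44  reserved  (1B, 1-aligned)
44..48  crc  (4B, 4-aligned)
48..52  n_entries  (4B, 4-aligned)
52..53  signature  (1B, 1-aligned)
53..56  size  (3B, 1-aligned)
sizeof = 56, alignof = 8
array of 18: 18 × 56 = 1008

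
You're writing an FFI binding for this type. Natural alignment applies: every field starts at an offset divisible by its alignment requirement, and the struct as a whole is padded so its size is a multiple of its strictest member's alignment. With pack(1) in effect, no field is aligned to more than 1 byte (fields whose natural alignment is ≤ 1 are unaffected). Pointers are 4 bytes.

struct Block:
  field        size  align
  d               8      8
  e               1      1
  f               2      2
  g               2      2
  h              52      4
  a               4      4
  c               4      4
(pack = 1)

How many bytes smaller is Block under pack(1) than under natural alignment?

natural layout:
  d at 0 (size 8, align 8) → ends 8
  e at 8 (size 1, align 1) → ends 9
  pad 1 to align 2 for f
  f at 10 (size 2, align 2) → ends 12
  g at 12 (size 2, align 2) → ends 14
  pad 2 to align 4 for h
  h at 16 (size 52, align 4) → ends 68
  a at 68 (size 4, align 4) → ends 72
  c at 72 (size 4, align 4) → ends 76
  tail pad 4 to reach multiple of 8
  total 80 bytes, alignment 8
packed(1) layout:
  d at 0 (size 8, align 1) → ends 8
  e at 8 (size 1, align 1) → ends 9
  f at 9 (size 2, align 1) → ends 11
  g at 11 (size 2, align 1) → ends 13
  h at 13 (size 52, align 1) → ends 65
  a at 65 (size 4, align 1) → ends 69
  c at 69 (size 4, align 1) → ends 73
  total 73 bytes, alignment 1
80 − 73 = 7

7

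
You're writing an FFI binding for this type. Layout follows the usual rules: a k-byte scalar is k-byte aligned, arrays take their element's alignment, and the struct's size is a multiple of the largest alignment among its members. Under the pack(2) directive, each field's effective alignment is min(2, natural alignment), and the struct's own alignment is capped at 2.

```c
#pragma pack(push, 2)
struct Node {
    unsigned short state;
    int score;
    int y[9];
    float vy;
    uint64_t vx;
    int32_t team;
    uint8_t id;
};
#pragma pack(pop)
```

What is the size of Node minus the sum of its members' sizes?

state at 0 (size 2, align 2) → ends 2
score at 2 (size 4, align 2) → ends 6
y at 6 (size 36, align 2) → ends 42
vy at 42 (size 4, align 2) → ends 46
vx at 46 (size 8, align 2) → ends 54
team at 54 (size 4, align 2) → ends 58
id at 58 (size 1, align 1) → ends 59
tail pad 1 to reach multiple of 2
total 60 bytes, alignment 2
data bytes 59, size 60 → padding 1

1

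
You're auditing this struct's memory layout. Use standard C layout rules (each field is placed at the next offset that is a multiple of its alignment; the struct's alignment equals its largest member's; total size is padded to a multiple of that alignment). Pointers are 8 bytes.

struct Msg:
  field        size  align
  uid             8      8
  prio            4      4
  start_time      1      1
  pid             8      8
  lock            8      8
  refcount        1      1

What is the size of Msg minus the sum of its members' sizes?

10

0..8  uid  (8B, 8-aligned)
8..12  prio  (4B, 4-aligned)
12..13  start_time  (1B, 1-aligned)
13..16  -- padding (3B)
16..24  pid  (8B, 8-aligned)
24..32  lock  (8B, 8-aligned)
32..33  refcount  (1B, 1-aligned)
33..40  -- tail padding (7B)
sizeof = 40, alignof = 8
data bytes 30, size 40 → padding 10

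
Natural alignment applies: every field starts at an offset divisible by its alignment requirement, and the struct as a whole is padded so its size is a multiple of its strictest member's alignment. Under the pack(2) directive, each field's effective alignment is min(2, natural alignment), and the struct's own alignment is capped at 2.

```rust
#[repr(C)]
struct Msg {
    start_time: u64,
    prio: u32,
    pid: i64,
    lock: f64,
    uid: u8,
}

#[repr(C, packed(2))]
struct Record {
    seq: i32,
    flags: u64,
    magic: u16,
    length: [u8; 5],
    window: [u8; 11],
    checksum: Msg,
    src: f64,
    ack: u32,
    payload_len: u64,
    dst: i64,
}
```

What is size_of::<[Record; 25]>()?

2450

Msg: start_time at 0 (size 8, align 8) → ends 8; prio at 8 (size 4, align 4) → ends 12; pad 4 to align 8 for pid; pid at 16 (size 8, align 8) → ends 24; lock at 24 (size 8, align 8) → ends 32; uid at 32 (size 1, align 1) → ends 33; tail pad 7 to reach multiple of 8; total 40 bytes, alignment 8
seq at 0 (size 4, align 2) → ends 4
flags at 4 (size 8, align 2) → ends 12
magic at 12 (size 2, align 2) → ends 14
length at 14 (size 5, align 1) → ends 19
window at 19 (size 11, align 1) → ends 30
checksum at 30 (size 40, align 2) → ends 70
src at 70 (size 8, align 2) → ends 78
ack at 78 (size 4, align 2) → ends 82
payload_len at 82 (size 8, align 2) → ends 90
dst at 90 (size 8, align 2) → ends 98
total 98 bytes, alignment 2
array of 25: 25 × 98 = 2450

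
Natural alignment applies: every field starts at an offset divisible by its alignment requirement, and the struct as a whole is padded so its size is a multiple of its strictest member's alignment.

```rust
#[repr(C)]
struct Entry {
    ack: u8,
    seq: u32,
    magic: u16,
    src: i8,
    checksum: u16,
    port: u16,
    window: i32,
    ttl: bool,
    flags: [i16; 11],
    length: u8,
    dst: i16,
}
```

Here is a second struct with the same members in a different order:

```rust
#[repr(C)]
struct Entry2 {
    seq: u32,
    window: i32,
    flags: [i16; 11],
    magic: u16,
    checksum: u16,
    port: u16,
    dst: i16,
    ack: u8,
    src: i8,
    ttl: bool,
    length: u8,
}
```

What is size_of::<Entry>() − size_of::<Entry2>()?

ack at 0 (size 1, align 1) → ends 1
pad 3 to align 4 for seq
seq at 4 (size 4, align 4) → ends 8
magic at 8 (size 2, align 2) → ends 10
src at 10 (size 1, align 1) → ends 11
pad 1 to align 2 for checksum
checksum at 12 (size 2, align 2) → ends 14
port at 14 (size 2, align 2) → ends 16
window at 16 (size 4, align 4) → ends 20
ttl at 20 (size 1, align 1) → ends 21
pad 1 to align 2 for flags
flags at 22 (size 22, align 2) → ends 44
length at 44 (size 1, align 1) → ends 45
pad 1 to align 2 for dst
dst at 46 (size 2, align 2) → ends 48
total 48 bytes, alignment 4
— Entry2 —
seq at 0 (size 4, align 4) → ends 4
window at 4 (size 4, align 4) → ends 8
flags at 8 (size 22, align 2) → ends 30
magic at 30 (size 2, align 2) → ends 32
checksum at 32 (size 2, align 2) → ends 34
port at 34 (size 2, align 2) → ends 36
dst at 36 (size 2, align 2) → ends 38
ack at 38 (size 1, align 1) → ends 39
src at 39 (size 1, align 1) → ends 40
ttl at 40 (size 1, align 1) → ends 41
length at 41 (size 1, align 1) → ends 42
tail pad 2 to reach multiple of 4
total 44 bytes, alignment 4
48 − 44 = 4

4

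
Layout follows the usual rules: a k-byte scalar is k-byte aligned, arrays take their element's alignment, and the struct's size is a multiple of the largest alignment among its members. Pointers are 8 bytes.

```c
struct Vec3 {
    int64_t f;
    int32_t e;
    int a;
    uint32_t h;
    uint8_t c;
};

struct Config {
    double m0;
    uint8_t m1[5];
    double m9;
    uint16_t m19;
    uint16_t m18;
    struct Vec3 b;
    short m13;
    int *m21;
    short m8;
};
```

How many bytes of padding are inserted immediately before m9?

Vec3: f at 0 (size 8, align 8) → ends 8; e at 8 (size 4, align 4) → ends 12; a at 12 (size 4, align 4) → ends 16; h at 16 (size 4, align 4) → ends 20; c at 20 (size 1, align 1) → ends 21; tail pad 3 to reach multiple of 8; total 24 bytes, alignment 8
m0 at 0 (size 8, align 8) → ends 8
m1 at 8 (size 5, align 1) → ends 13
pad 3 to align 8 for m9
m9 at 16 (size 8, align 8) → ends 24

3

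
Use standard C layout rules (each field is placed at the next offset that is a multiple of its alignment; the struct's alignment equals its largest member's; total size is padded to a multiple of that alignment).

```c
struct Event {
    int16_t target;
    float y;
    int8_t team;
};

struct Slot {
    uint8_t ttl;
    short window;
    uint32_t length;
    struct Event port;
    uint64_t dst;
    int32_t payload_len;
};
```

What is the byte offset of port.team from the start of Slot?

Event: @0: target [2B, align 2] → 2; +2 pad (align 4); @4: y [4B, align 4] → 8; @8: team [1B, align 1] → 9; +3 tail pad (align 4); size 12, align 4
@0: ttl [1B, align 1] → 1
+1 pad (align 2)
@2: window [2B, align 2] → 4
@4: length [4B, align 4] → 8
@8: port [12B, align 4] → 20
within Event: team at 8
8 + 8 = 16

16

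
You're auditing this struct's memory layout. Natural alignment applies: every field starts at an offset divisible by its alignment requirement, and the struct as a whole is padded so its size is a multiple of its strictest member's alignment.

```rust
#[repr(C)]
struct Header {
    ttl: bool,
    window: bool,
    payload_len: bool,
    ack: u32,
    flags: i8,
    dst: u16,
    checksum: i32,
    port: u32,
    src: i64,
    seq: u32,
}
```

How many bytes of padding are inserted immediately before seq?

ttl at 0 (size 1, align 1) → ends 1
window at 1 (size 1, align 1) → ends 2
payload_len at 2 (size 1, align 1) → ends 3
pad 1 to align 4 for ack
ack at 4 (size 4, align 4) → ends 8
flags at 8 (size 1, align 1) → ends 9
pad 1 to align 2 for dst
dst at 10 (size 2, align 2) → ends 12
checksum at 12 (size 4, align 4) → ends 16
port at 16 (size 4, align 4) → ends 20
pad 4 to align 8 for src
src at 24 (size 8, align 8) → ends 32
seq at 32 (size 4, align 4) → ends 36

0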